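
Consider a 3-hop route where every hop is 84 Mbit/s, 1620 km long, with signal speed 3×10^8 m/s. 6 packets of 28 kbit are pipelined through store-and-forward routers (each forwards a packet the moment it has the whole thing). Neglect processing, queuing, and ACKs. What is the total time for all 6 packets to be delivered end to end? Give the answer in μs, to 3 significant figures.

Per-hop transmission t_tx = L/R = 28000/84000000 = 333.333 μs.
Per-hop propagation t_prop = 1620000/300000000 = 5400 μs.
Pipeline fill: first packet needs 3·t_tx to clear all hops; remaining 5 packets each add one t_tx.
Total = (3+6-1)·t_tx + 3·t_prop = 8·333.333 + 3·5400 = 18900 μs.

18900 μs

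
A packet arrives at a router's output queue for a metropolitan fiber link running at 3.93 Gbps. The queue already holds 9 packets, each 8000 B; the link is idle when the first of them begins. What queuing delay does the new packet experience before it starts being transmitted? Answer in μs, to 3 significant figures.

147 μs

Each queued packet: L/R = 64000/3930000000 = 16.285 μs.
9 queued → 146.565 μs.
Queuing delay = 147 μs.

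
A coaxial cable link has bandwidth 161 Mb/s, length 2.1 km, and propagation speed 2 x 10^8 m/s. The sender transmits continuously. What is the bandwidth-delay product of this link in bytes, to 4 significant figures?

211.3 bytes

Propagation delay = 2100 / 200000000 = 1.05e-05 s.
BDP = R × t_prop = 161000000 × 1.05e-05 = 1690.5 bits.
In bytes: 1690.5/8 = 211.3 bytes.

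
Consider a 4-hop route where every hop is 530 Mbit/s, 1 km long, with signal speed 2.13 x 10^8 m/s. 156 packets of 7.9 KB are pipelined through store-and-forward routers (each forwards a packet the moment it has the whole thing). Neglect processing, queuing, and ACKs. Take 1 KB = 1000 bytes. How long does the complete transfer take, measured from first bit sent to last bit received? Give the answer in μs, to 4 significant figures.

18980 μs

Per-hop transmission t_tx = L/R = 63200/530000000 = 119.245 μs.
Per-hop propagation t_prop = 1000/213000000 = 4.69484 μs.
Pipeline fill: first packet needs 4·t_tx to clear all hops; remaining 155 packets each add one t_tx.
Total = (4+156-1)·t_tx + 4·t_prop = 159·119.245 + 4·4.69484 = 18980 μs.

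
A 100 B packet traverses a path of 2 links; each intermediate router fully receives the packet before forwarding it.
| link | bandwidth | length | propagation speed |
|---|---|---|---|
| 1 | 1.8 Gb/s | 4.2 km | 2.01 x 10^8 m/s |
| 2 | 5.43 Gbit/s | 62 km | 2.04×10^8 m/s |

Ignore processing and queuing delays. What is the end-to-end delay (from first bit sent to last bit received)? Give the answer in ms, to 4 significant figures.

L = 100 × 8 = 800 bits.
Transmission delays (L/R per hop): 0.000444444, 0.00014733 ms; sum = 0.000591774 ms.
Propagation delays (d/s per hop): 0.0208955, 0.303922 ms; sum = 0.324817 ms.
End-to-end = 0.3254 ms.

0.3254 ms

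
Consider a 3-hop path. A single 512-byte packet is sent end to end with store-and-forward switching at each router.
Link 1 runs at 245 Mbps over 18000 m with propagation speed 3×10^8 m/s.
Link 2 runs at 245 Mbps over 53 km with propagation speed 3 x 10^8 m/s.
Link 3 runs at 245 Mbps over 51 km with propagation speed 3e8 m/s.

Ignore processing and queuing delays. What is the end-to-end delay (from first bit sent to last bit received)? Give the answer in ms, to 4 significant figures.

0.4568 ms

L = 512 × 8 = 4096 bits.
Transmission delay per hop = L/R = 4096/245000000 = 0.0167184 ms; 3 hops → 0.0501551 ms.
Propagation delays (d/s per hop): 0.06, 0.176667, 0.17 ms; sum = 0.406667 ms.
End-to-end = 0.4568 ms.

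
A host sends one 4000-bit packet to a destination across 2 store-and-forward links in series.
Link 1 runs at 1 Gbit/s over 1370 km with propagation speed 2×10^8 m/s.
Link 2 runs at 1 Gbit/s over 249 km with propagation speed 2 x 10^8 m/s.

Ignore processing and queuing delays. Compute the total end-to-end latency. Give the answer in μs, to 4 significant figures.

8103 μs

Transmission delay per hop = L/R = 4000/1000000000 = 4 μs; 2 hops → 8 μs.
Propagation delays (d/s per hop): 6850, 1245 μs; sum = 8095 μs.
End-to-end = 8103 μs.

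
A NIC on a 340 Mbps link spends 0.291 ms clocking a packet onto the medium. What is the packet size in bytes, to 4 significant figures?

12370 bytes

L = R × t_tx = 340000000 b/s × 0.000291 s = 98940 bits.
In bytes: 98940 / 8 = 12370 bytes.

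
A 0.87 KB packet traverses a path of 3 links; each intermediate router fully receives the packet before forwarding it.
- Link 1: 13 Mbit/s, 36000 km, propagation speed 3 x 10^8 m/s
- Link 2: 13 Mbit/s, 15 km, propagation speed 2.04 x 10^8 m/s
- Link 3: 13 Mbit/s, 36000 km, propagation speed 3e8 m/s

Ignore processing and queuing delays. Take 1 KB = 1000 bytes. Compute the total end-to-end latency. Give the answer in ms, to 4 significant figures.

L = 6960 bits.
Transmission delay per hop = L/R = 6960/13000000 = 0.535385 ms; 3 hops → 1.60615 ms.
Propagation delays (d/s per hop): 120, 0.0735294, 120 ms; sum = 240.074 ms.
End-to-end = 241.7 ms.

241.7 ms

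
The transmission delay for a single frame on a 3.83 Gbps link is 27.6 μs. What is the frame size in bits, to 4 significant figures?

L = R × t_tx = 3830000000 b/s × 2.76e-05 s = 105708 bits.

105700 bits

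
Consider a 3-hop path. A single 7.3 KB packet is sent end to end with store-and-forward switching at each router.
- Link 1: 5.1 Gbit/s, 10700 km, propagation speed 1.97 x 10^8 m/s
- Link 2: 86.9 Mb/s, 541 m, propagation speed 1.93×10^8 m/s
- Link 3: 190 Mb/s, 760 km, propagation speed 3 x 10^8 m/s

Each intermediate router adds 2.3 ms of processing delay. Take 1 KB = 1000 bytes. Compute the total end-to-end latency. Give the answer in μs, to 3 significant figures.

L = 58400 bits.
Transmission delays (L/R per hop): 11.451, 672.037, 307.368 μs; sum = 990.856 μs.
Propagation delays (d/s per hop): 54314.7, 2.80311, 2533.33 μs; sum = 56850.9 μs.
Processing at 2 router(s): 2 × 2.3 ms = 4600 μs.
End-to-end = 62400 μs.

62400 μs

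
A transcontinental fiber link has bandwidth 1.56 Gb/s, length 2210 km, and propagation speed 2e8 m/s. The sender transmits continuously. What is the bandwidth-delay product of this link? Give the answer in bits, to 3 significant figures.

17200000 bits

Propagation delay = 2210000 / 200000000 = 0.01105 s.
BDP = R × t_prop = 1560000000 × 0.01105 = 17238000 bits.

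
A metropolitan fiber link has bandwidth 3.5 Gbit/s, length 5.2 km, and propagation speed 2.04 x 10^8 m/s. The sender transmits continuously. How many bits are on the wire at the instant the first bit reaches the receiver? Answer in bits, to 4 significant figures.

89220 bits

Propagation delay = 5200 / 204000000 = 2.54902e-05 s.
BDP = R × t_prop = 3500000000 × 2.54902e-05 = 89215.7 bits.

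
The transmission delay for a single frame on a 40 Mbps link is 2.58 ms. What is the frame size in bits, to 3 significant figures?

103000 bits

L = R × t_tx = 40000000 b/s × 0.00258 s = 103200 bits.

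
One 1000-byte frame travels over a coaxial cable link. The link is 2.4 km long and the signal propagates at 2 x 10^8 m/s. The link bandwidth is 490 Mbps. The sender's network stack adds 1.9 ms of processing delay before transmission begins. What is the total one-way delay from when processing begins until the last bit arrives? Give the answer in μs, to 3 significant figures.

1930 μs

L = 1000 × 8 = 8000 bits.
Transmission delay = L/R = 8000 / 490000000 = 16.3265 μs.
Propagation delay = d/s = 2400 m / 200000000 m/s = 12 μs.
Plus processing delay 1.9 ms = 1900 μs.
Total = 1930 μs.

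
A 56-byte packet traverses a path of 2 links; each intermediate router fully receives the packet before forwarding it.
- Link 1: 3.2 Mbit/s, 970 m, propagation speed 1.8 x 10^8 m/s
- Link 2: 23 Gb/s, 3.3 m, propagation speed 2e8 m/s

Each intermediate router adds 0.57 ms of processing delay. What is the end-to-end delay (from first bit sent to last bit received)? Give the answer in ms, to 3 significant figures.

L = 56 × 8 = 448 bits.
Transmission delays (L/R per hop): 0.14, 1.94783e-05 ms; sum = 0.140019 ms.
Propagation delays (d/s per hop): 0.00538889, 1.65e-05 ms; sum = 0.00540539 ms.
Processing at 1 router(s): 1 × 0.57 ms = 0.57 ms.
End-to-end = 0.715 ms.

0.715 ms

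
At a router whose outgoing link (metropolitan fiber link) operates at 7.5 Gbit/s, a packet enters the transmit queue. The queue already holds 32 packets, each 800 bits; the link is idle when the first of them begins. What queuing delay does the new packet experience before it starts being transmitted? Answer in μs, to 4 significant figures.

3.413 μs

Each queued packet: L/R = 800/7500000000 = 0.106667 μs.
32 queued → 3.41333 μs.
Queuing delay = 3.413 μs.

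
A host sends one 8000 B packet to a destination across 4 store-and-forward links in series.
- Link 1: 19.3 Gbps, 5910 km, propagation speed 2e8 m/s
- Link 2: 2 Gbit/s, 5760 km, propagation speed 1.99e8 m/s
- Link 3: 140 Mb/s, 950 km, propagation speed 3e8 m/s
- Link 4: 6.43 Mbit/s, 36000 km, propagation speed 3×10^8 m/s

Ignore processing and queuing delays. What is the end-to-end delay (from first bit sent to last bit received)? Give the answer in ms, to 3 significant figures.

192 ms

L = 8000 × 8 = 64000 bits.
Transmission delays (L/R per hop): 0.00331606, 0.032, 0.457143, 9.95334 ms; sum = 10.4458 ms.
Propagation delays (d/s per hop): 29.55, 28.9447, 3.16667, 120 ms; sum = 181.661 ms.
End-to-end = 192 ms.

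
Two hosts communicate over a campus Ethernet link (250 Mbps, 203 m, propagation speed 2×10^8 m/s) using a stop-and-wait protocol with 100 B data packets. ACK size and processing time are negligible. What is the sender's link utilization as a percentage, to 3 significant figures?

t_tx = L/R = 800/250000000 = 3.2e-06 s.
t_prop = 203/200000000 = 1.015e-06 s; RTT = 2.03e-06 s.
Cycle = t_tx + RTT = 5.23e-06 s.
Utilization = t_tx / cycle = 3.2e-06/5.23e-06 = 61.2 %.

61.2 %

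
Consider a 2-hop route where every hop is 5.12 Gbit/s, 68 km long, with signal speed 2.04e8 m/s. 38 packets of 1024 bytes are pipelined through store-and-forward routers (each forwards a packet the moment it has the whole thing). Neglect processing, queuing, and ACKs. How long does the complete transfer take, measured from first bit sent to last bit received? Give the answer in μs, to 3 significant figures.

Per-hop transmission t_tx = L/R = 8192/5120000000 = 1.6 μs.
Per-hop propagation t_prop = 68000/204000000 = 333.333 μs.
Pipeline fill: first packet needs 2·t_tx to clear all hops; remaining 37 packets each add one t_tx.
Total = (2+38-1)·t_tx + 2·t_prop = 39·1.6 + 2·333.333 = 729 μs.

729 μs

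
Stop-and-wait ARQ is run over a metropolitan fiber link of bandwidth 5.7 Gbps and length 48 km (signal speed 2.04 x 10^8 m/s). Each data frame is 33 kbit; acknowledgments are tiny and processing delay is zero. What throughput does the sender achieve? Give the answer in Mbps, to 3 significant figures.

t_tx = L/R = 33000/5700000000 = 5.78947e-06 s.
t_prop = 48000/204000000 = 0.000235294 s; RTT = 0.000470588 s.
Cycle = t_tx + RTT = 0.000476378 s.
Throughput = L / cycle = 33000 / 0.000476378 = 69.3 Mbps.

69.3 Mbps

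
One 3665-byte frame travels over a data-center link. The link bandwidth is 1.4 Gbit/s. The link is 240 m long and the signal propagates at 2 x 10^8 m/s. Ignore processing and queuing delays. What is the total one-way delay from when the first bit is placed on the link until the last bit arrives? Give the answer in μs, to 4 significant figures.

22.14 μs

L = 3665 × 8 = 29320 bits.
Transmission delay = L/R = 29320 / 1400000000 = 20.9429 μs.
Propagation delay = d/s = 240 m / 200000000 m/s = 1.2 μs.
Total = 22.14 μs.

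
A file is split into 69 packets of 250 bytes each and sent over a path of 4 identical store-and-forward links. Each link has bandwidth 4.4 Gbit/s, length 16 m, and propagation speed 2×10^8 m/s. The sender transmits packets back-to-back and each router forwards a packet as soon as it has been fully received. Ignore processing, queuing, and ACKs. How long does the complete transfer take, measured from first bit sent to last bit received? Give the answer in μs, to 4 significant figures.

33.05 μs

Per-hop transmission t_tx = L/R = 2000/4400000000 = 0.454545 μs.
Per-hop propagation t_prop = 16/200000000 = 0.08 μs.
Pipeline fill: first packet needs 4·t_tx to clear all hops; remaining 68 packets each add one t_tx.
Total = (4+69-1)·t_tx + 4·t_prop = 72·0.454545 + 4·0.08 = 33.05 μs.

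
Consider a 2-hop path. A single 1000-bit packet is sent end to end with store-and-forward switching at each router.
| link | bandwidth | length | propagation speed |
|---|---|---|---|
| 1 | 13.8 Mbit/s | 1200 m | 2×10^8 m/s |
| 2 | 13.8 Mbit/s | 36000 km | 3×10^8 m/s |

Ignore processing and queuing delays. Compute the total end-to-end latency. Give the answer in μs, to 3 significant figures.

Transmission delay per hop = L/R = 1000/13800000 = 72.4638 μs; 2 hops → 144.928 μs.
Propagation delays (d/s per hop): 6, 120000 μs; sum = 120006 μs.
End-to-end = 120000 μs.

120000 μs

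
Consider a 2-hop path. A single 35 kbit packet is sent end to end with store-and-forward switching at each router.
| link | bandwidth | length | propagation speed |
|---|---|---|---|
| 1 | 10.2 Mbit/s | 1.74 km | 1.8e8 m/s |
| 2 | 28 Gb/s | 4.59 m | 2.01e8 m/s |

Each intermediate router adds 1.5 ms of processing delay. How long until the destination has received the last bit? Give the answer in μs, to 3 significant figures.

4940 μs

L = 35000 bits.
Transmission delays (L/R per hop): 3431.37, 1.25 μs; sum = 3432.62 μs.
Propagation delays (d/s per hop): 9.66667, 0.0228358 μs; sum = 9.6895 μs.
Processing at 1 router(s): 1 × 1.5 ms = 1500 μs.
End-to-end = 4940 μs.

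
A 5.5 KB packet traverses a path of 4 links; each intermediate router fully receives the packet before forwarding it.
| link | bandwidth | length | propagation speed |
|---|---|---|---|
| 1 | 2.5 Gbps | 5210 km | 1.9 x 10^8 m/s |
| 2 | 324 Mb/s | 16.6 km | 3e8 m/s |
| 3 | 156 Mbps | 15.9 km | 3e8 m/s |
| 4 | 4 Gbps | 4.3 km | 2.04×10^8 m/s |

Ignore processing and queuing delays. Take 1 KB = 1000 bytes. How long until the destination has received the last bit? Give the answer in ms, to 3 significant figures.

L = 44000 bits.
Transmission delays (L/R per hop): 0.0176, 0.135802, 0.282051, 0.011 ms; sum = 0.446454 ms.
Propagation delays (d/s per hop): 27.4211, 0.0553333, 0.053, 0.0210784 ms; sum = 27.5505 ms.
End-to-end = 28.0 ms.

28.0 ms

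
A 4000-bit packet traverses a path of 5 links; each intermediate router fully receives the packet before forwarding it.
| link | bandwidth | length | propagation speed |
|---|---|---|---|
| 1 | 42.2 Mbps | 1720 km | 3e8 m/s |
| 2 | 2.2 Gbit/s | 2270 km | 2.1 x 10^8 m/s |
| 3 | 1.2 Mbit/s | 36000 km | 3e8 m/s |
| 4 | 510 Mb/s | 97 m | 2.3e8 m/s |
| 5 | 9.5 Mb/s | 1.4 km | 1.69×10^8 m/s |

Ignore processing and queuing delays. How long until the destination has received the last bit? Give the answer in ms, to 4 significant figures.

Transmission delays (L/R per hop): 0.0947867, 0.00181818, 3.33333, 0.00784314, 0.421053 ms; sum = 3.85883 ms.
Propagation delays (d/s per hop): 5.73333, 10.8095, 120, 0.000421739, 0.00828402 ms; sum = 136.552 ms.
End-to-end = 140.4 ms.

140.4 ms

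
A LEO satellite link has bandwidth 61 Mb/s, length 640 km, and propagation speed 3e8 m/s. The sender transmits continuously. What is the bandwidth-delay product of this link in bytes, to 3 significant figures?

16300 bytes

Propagation delay = 640000 / 300000000 = 0.00213333 s.
BDP = R × t_prop = 61000000 × 0.00213333 = 130133 bits.
In bytes: 130133/8 = 16300 bytes.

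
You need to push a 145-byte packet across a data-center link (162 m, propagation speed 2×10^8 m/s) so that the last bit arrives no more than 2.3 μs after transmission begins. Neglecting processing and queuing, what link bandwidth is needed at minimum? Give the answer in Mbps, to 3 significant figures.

779 Mbps

L = 1160 bits.
Propagation delay = 162 / 200000000 = 0.81 μs.
Transmission budget = 2.3 − 0.81 = 1.49 μs.
R ≥ L / t_tx = 1160 bits / 1.49e-06 s = 779 Mbps.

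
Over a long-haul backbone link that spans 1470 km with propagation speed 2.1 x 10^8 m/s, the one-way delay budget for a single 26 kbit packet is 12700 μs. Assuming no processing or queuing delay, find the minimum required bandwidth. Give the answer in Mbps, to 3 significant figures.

4.56 Mbps

Propagation delay = 1470000 / 210000000 = 7000 μs.
Transmission budget = 12700 − 7000 = 5700 μs.
R ≥ L / t_tx = 26000 bits / 0.0057 s = 4.56 Mbps.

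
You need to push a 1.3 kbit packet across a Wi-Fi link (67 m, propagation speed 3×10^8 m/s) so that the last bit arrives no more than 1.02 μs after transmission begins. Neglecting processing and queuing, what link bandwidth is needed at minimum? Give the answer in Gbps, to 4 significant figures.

1.632 Gbps

Propagation delay = 67 / 300000000 = 0.223333 μs.
Transmission budget = 1.02 − 0.223333 = 0.796667 μs.
R ≥ L / t_tx = 1300 bits / 7.96667e-07 s = 1.632 Gbps.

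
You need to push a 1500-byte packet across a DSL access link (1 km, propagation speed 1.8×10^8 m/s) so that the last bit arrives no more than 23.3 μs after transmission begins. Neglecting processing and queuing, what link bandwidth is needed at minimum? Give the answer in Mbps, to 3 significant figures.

676 Mbps

L = 12000 bits.
Propagation delay = 1000 / 180000000 = 5.55556 μs.
Transmission budget = 23.3 − 5.55556 = 17.7444 μs.
R ≥ L / t_tx = 12000 bits / 1.77444e-05 s = 676 Mbps.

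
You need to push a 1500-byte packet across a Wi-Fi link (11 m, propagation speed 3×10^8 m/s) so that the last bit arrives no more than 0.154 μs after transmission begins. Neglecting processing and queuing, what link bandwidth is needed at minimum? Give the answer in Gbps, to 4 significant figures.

L = 12000 bits.
Propagation delay = 11 / 300000000 = 0.0366667 μs.
Transmission budget = 0.154 − 0.0366667 = 0.117333 μs.
R ≥ L / t_tx = 12000 bits / 1.17333e-07 s = 102.3 Gbps.

102.3 Gbps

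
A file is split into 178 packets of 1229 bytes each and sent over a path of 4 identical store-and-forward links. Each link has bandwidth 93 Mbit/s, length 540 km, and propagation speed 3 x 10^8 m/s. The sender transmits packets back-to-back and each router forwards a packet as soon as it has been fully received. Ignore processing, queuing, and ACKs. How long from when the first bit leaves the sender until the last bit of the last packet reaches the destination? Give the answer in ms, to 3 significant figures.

26.3 ms

Per-hop transmission t_tx = L/R = 9832/93000000 = 0.10572 ms.
Per-hop propagation t_prop = 540000/300000000 = 1.8 ms.
Pipeline fill: first packet needs 4·t_tx to clear all hops; remaining 177 packets each add one t_tx.
Total = (4+178-1)·t_tx + 4·t_prop = 181·0.10572 + 4·1.8 = 26.3 ms.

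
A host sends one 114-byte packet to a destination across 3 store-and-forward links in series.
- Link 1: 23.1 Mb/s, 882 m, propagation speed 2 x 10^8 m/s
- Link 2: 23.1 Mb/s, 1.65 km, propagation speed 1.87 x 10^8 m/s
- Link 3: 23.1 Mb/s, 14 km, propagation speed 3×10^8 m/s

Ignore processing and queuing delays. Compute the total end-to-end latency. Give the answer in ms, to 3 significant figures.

0.178 ms

L = 114 × 8 = 912 bits.
Transmission delay per hop = L/R = 912/23100000 = 0.0394805 ms; 3 hops → 0.118442 ms.
Propagation delays (d/s per hop): 0.00441, 0.00882353, 0.0466667 ms; sum = 0.0599002 ms.
End-to-end = 0.178 ms.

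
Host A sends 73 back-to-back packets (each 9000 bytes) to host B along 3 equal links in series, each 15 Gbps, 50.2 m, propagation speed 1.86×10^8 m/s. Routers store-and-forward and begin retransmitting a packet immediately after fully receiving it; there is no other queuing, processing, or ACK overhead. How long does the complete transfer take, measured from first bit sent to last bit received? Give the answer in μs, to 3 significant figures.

361 μs

Per-hop transmission t_tx = L/R = 72000/15000000000 = 4.8 μs.
Per-hop propagation t_prop = 50.2/186000000 = 0.269892 μs.
Pipeline fill: first packet needs 3·t_tx to clear all hops; remaining 72 packets each add one t_tx.
Total = (3+73-1)·t_tx + 3·t_prop = 75·4.8 + 3·0.269892 = 361 μs.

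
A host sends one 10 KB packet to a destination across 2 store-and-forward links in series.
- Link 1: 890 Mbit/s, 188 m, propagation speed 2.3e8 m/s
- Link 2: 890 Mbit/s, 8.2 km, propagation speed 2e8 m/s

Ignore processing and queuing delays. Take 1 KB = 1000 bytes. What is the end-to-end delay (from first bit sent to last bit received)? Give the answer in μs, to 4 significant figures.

221.6 μs

L = 80000 bits.
Transmission delay per hop = L/R = 80000/890000000 = 89.8876 μs; 2 hops → 179.775 μs.
Propagation delays (d/s per hop): 0.817391, 41 μs; sum = 41.8174 μs.
End-to-end = 221.6 μs.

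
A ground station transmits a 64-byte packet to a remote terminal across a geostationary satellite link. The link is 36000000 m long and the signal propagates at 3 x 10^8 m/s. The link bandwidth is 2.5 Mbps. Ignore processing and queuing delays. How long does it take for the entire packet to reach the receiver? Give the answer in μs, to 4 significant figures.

L = 64 × 8 = 512 bits.
Transmission delay = L/R = 512 / 2500000 = 204.8 μs.
Propagation delay = d/s = 36000000 m / 300000000 m/s = 120000 μs.
Total = 120200 μs.

120200 μs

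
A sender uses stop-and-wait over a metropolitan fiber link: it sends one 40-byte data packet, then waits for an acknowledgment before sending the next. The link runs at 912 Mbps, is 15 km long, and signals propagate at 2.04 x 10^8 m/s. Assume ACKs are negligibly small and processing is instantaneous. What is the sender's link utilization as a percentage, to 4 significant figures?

t_tx = L/R = 320/912000000 = 3.50877e-07 s.
t_prop = 15000/204000000 = 7.35294e-05 s; RTT = 0.000147059 s.
Cycle = t_tx + RTT = 0.00014741 s.
Utilization = t_tx / cycle = 3.50877e-07/0.00014741 = 0.2380 %.

0.2380 %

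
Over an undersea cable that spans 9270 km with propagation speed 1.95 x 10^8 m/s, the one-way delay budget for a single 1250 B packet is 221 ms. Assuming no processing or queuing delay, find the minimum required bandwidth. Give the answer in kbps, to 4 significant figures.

57.65 kbps

L = 10000 bits.
Propagation delay = 9270000 / 195000000 = 47.5385 ms.
Transmission budget = 221 − 47.5385 = 173.462 ms.
R ≥ L / t_tx = 10000 bits / 0.173462 s = 57.65 kbps.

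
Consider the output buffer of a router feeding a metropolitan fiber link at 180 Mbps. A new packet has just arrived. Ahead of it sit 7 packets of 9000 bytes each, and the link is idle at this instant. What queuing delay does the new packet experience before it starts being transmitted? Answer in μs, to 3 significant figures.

Each queued packet: L/R = 72000/180000000 = 400 μs.
7 queued → 2800 μs.
Queuing delay = 2800 μs.

2800 μs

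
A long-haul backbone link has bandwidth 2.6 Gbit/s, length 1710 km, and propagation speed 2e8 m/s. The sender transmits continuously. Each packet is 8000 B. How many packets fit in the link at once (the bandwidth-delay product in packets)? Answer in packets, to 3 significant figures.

347 packets

Propagation delay = 1710000 / 200000000 = 0.00855 s.
BDP = R × t_prop = 2600000000 × 0.00855 = 22230000 bits.
In packets of 64000 bits: 347 packets.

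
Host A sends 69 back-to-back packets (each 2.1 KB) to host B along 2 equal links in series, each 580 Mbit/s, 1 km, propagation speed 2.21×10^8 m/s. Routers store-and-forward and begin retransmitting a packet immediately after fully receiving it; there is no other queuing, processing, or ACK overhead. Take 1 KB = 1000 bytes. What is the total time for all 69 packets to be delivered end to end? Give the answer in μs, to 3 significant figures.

Per-hop transmission t_tx = L/R = 16800/580000000 = 28.9655 μs.
Per-hop propagation t_prop = 1000/221000000 = 4.52489 μs.
Pipeline fill: first packet needs 2·t_tx to clear all hops; remaining 68 packets each add one t_tx.
Total = (2+69-1)·t_tx + 2·t_prop = 70·28.9655 + 2·4.52489 = 2040 μs.

2040 μs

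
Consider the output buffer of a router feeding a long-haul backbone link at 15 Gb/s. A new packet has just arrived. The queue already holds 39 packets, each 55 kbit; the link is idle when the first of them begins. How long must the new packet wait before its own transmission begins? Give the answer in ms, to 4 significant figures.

0.1430 ms

Each queued packet: L/R = 55000/15000000000 = 0.00366667 ms.
39 queued → 0.143 ms.
Queuing delay = 0.1430 ms.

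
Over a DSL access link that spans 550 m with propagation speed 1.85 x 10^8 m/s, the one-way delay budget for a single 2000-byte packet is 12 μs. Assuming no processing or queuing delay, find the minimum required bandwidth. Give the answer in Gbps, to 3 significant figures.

1.77 Gbps

L = 16000 bits.
Propagation delay = 550 / 185000000 = 2.97297 μs.
Transmission budget = 12 − 2.97297 = 9.02703 μs.
R ≥ L / t_tx = 16000 bits / 9.02703e-06 s = 1.77 Gbps.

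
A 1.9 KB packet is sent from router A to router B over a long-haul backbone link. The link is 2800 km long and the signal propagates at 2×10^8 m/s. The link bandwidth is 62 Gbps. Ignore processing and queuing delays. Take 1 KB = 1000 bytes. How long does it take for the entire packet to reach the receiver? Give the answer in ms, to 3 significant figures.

L = 15200 bits.
Transmission delay = L/R = 15200 / 62000000000 = 0.000245161 ms.
Propagation delay = d/s = 2800000 m / 200000000 m/s = 14 ms.
Total = 14.0 ms.

14.0 ms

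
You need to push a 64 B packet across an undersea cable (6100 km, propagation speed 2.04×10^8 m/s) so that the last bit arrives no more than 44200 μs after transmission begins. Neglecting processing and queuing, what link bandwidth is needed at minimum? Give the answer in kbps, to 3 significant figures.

L = 512 bits.
Propagation delay = 6100000 / 204000000 = 29902 μs.
Transmission budget = 44200 − 29902 = 14298 μs.
R ≥ L / t_tx = 512 bits / 0.014298 s = 35.8 kbps.

35.8 kbps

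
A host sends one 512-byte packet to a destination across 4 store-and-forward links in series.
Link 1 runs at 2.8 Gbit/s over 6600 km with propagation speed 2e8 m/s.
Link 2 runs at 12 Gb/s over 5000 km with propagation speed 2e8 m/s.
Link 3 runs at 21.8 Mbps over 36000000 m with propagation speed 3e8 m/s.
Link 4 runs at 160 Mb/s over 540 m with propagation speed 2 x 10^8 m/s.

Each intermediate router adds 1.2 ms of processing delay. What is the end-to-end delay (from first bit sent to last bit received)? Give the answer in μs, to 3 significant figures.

182000 μs

L = 512 × 8 = 4096 bits.
Transmission delays (L/R per hop): 1.46286, 0.341333, 187.89, 25.6 μs; sum = 215.294 μs.
Propagation delays (d/s per hop): 33000, 25000, 120000, 2.7 μs; sum = 178003 μs.
Processing at 3 router(s): 3 × 1.2 ms = 3600 μs.
End-to-end = 182000 μs.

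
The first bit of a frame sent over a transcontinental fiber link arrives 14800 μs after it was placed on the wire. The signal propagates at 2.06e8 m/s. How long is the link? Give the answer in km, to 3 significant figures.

3050 km

d = s × t_prop = 206000000 × 0.0148 = 3050 km.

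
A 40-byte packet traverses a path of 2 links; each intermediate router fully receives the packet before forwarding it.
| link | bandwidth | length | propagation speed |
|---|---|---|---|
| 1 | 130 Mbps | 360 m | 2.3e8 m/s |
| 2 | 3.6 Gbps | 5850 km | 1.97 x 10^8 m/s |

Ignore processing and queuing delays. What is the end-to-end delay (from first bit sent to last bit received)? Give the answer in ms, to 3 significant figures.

29.7 ms

L = 40 × 8 = 320 bits.
Transmission delays (L/R per hop): 0.00246154, 8.88889e-05 ms; sum = 0.00255043 ms.
Propagation delays (d/s per hop): 0.00156522, 29.6954 ms; sum = 29.697 ms.
End-to-end = 29.7 ms.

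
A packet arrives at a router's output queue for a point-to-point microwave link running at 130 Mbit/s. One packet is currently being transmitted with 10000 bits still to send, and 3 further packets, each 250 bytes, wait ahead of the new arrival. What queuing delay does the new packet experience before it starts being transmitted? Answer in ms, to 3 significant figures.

Each queued packet: L/R = 2000/130000000 = 0.0153846 ms.
3 queued → 0.0461538 ms.
Plus remaining 10000 bits of current packet: 0.0769231 ms.
Queuing delay = 0.123 ms.

0.123 ms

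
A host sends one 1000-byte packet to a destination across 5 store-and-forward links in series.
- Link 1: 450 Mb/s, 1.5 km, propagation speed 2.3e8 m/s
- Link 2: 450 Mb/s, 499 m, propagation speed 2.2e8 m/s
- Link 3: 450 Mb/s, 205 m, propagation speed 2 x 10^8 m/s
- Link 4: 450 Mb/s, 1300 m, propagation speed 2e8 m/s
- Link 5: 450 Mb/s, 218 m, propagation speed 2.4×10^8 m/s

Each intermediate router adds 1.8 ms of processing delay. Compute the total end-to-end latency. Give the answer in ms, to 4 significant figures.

7.306 ms

L = 1000 × 8 = 8000 bits.
Transmission delay per hop = L/R = 8000/450000000 = 0.0177778 ms; 5 hops → 0.0888889 ms.
Propagation delays (d/s per hop): 0.00652174, 0.00226818, 0.001025, 0.0065, 0.000908333 ms; sum = 0.0172233 ms.
Processing at 4 router(s): 4 × 1.8 ms = 7.2 ms.
End-to-end = 7.306 ms.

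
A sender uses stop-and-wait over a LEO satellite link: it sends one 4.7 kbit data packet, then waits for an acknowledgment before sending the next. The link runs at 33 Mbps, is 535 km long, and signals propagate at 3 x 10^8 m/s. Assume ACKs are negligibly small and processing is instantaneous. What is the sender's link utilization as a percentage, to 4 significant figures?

t_tx = L/R = 4700/33000000 = 0.000142424 s.
t_prop = 535000/300000000 = 0.00178333 s; RTT = 0.00356667 s.
Cycle = t_tx + RTT = 0.00370909 s.
Utilization = t_tx / cycle = 0.000142424/0.00370909 = 3.840 %.

3.840 %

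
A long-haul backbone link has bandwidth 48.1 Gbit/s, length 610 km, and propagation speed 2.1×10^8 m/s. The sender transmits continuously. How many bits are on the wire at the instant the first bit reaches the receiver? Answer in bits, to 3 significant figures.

Propagation delay = 610000 / 210000000 = 0.00290476 s.
BDP = R × t_prop = 48100000000 × 0.00290476 = 139719000 bits.

140000000 bits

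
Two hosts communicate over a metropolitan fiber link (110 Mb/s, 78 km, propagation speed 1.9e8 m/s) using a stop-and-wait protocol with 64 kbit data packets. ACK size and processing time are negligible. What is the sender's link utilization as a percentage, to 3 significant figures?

41.5 %

t_tx = L/R = 64000/110000000 = 0.000581818 s.
t_prop = 78000/190000000 = 0.000410526 s; RTT = 0.000821053 s.
Cycle = t_tx + RTT = 0.00140287 s.
Utilization = t_tx / cycle = 0.000581818/0.00140287 = 41.5 %.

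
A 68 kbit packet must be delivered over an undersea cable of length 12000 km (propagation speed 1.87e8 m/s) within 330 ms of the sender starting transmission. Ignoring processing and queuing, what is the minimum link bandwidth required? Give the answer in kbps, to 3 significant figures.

256 kbps

Propagation delay = 12000000 / 187000000 = 64.1711 ms.
Transmission budget = 330 − 64.1711 = 265.829 ms.
R ≥ L / t_tx = 68000 bits / 0.265829 s = 256 kbps.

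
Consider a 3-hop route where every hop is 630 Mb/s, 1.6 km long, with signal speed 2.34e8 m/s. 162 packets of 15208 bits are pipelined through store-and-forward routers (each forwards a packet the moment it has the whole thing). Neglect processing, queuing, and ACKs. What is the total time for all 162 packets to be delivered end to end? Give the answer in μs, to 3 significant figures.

Per-hop transmission t_tx = L/R = 15208/630000000 = 24.1397 μs.
Per-hop propagation t_prop = 1600/234000000 = 6.83761 μs.
Pipeline fill: first packet needs 3·t_tx to clear all hops; remaining 161 packets each add one t_tx.
Total = (3+162-1)·t_tx + 3·t_prop = 164·24.1397 + 3·6.83761 = 3980 μs.

3980 μs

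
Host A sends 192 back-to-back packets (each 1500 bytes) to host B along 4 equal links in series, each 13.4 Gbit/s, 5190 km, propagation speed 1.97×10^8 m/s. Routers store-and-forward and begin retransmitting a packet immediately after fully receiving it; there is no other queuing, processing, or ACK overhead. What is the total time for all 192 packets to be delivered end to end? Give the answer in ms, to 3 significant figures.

106 ms

Per-hop transmission t_tx = L/R = 12000/13400000000 = 0.000895522 ms.
Per-hop propagation t_prop = 5190000/197000000 = 26.3452 ms.
Pipeline fill: first packet needs 4·t_tx to clear all hops; remaining 191 packets each add one t_tx.
Total = (4+192-1)·t_tx + 4·t_prop = 195·0.000895522 + 4·26.3452 = 106 ms.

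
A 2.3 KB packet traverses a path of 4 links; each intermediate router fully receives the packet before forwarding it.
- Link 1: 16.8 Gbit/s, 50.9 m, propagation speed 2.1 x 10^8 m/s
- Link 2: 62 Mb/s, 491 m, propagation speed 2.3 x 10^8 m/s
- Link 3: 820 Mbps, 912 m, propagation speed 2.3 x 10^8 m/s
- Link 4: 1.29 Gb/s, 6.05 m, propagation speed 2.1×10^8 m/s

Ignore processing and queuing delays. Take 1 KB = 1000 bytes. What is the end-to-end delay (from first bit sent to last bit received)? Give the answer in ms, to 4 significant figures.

L = 18400 bits.
Transmission delays (L/R per hop): 0.00109524, 0.296774, 0.022439, 0.0142636 ms; sum = 0.334572 ms.
Propagation delays (d/s per hop): 0.000242381, 0.00213478, 0.00396522, 2.88095e-05 ms; sum = 0.00637119 ms.
End-to-end = 0.3409 ms.

0.3409 ms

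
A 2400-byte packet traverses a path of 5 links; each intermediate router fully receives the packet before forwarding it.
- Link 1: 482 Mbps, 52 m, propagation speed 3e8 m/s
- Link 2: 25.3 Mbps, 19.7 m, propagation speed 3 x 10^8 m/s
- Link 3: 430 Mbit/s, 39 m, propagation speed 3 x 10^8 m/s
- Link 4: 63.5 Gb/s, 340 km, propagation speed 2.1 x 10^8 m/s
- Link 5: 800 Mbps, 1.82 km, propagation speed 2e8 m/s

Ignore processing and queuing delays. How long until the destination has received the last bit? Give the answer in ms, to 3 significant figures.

L = 2400 × 8 = 19200 bits.
Transmission delays (L/R per hop): 0.039834, 0.758893, 0.0446512, 0.000302362, 0.024 ms; sum = 0.867681 ms.
Propagation delays (d/s per hop): 0.000173333, 6.56667e-05, 0.00013, 1.61905, 0.0091 ms; sum = 1.62852 ms.
End-to-end = 2.50 ms.

2.50 ms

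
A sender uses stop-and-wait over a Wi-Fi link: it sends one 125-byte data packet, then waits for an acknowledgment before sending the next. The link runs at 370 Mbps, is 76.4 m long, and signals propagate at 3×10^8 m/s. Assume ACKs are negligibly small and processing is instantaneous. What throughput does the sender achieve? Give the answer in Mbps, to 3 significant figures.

t_tx = L/R = 1000/370000000 = 2.7027e-06 s.
t_prop = 76.4/300000000 = 2.54667e-07 s; RTT = 5.09333e-07 s.
Cycle = t_tx + RTT = 3.21204e-06 s.
Throughput = L / cycle = 1000 / 3.21204e-06 = 311 Mbps.

311 Mbps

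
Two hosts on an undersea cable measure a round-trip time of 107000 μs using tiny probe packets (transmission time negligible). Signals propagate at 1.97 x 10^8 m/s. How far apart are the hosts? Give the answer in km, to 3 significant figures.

10500 km

One-way propagation = RTT/2 = 53500 μs.
d = s × t = 197000000 × 0.0535 = 10500 km.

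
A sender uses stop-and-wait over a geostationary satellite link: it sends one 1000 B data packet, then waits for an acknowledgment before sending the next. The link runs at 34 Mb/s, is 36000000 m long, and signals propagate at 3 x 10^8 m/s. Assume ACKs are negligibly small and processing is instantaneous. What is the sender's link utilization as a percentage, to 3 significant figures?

t_tx = L/R = 8000/34000000 = 0.000235294 s.
t_prop = 36000000/300000000 = 0.12 s; RTT = 0.24 s.
Cycle = t_tx + RTT = 0.240235 s.
Utilization = t_tx / cycle = 0.000235294/0.240235 = 0.0979 %.

0.0979 %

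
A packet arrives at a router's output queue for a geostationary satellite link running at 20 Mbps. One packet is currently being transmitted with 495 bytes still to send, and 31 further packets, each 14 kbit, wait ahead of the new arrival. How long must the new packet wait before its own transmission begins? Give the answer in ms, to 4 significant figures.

21.90 ms

Each queued packet: L/R = 14000/20000000 = 0.7 ms.
31 queued → 21.7 ms.
Plus remaining 3960 bits of current packet: 0.198 ms.
Queuing delay = 21.90 ms.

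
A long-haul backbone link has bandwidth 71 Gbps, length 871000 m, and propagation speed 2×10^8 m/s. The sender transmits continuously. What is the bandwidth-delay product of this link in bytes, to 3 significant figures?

Propagation delay = 871000 / 200000000 = 0.004355 s.
BDP = R × t_prop = 71000000000 × 0.004355 = 309205000 bits.
In bytes: 309205000/8 = 38700000 bytes.

38700000 bytes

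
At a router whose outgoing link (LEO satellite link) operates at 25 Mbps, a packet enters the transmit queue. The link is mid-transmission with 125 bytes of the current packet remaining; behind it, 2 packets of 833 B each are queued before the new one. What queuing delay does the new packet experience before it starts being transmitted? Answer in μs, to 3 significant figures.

Each queued packet: L/R = 6664/25000000 = 266.56 μs.
2 queued → 533.12 μs.
Plus remaining 1000 bits of current packet: 40 μs.
Queuing delay = 573 μs.

573 μs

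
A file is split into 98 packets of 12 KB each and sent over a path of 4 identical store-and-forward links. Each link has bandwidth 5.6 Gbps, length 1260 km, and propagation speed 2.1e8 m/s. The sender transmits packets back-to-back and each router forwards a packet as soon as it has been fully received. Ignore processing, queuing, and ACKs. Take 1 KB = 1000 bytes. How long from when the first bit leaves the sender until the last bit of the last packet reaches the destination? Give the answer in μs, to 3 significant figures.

25700 μs

Per-hop transmission t_tx = L/R = 96000/5600000000 = 17.1429 μs.
Per-hop propagation t_prop = 1260000/210000000 = 6000 μs.
Pipeline fill: first packet needs 4·t_tx to clear all hops; remaining 97 packets each add one t_tx.
Total = (4+98-1)·t_tx + 4·t_prop = 101·17.1429 + 4·6000 = 25700 μs.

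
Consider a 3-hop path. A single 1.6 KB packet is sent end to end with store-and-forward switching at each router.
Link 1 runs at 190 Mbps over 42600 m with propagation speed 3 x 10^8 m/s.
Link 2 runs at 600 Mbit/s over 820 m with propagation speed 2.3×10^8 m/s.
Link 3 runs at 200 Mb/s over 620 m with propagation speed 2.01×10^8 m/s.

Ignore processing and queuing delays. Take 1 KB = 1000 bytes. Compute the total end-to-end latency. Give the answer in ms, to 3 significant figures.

L = 12800 bits.
Transmission delays (L/R per hop): 0.0673684, 0.0213333, 0.064 ms; sum = 0.152702 ms.
Propagation delays (d/s per hop): 0.142, 0.00356522, 0.00308458 ms; sum = 0.14865 ms.
End-to-end = 0.301 ms.

0.301 ms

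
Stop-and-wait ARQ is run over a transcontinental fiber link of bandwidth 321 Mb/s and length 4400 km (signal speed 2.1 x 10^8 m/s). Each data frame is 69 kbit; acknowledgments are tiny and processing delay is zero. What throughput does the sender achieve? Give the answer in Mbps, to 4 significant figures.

t_tx = L/R = 69000/321000000 = 0.000214953 s.
t_prop = 4400000/210000000 = 0.0209524 s; RTT = 0.0419048 s.
Cycle = t_tx + RTT = 0.0421197 s.
Throughput = L / cycle = 69000 / 0.0421197 = 1.638 Mbps.

1.638 Mbps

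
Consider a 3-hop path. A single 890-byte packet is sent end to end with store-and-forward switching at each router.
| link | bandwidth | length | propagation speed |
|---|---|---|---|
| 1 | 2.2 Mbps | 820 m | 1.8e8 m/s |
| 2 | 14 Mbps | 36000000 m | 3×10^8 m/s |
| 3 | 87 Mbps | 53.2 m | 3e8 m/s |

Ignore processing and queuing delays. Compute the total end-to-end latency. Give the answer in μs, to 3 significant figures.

L = 890 × 8 = 7120 bits.
Transmission delays (L/R per hop): 3236.36, 508.571, 81.8391 μs; sum = 3826.77 μs.
Propagation delays (d/s per hop): 4.55556, 120000, 0.177333 μs; sum = 120005 μs.
End-to-end = 124000 μs.

124000 μs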